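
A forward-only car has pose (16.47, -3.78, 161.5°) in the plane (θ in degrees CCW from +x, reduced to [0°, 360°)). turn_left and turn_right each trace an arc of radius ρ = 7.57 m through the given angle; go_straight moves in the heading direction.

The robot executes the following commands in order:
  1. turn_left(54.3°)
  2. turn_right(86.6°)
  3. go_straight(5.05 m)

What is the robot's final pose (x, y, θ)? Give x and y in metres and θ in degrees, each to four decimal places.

(-3.8463, 0.4497, 129.2000°)

set_pose: (x, y, θ) = (16.4700, -3.7800, 161.5000°), ρ = 7.57
turn_left(54.3°): centre at ρ to the left, rotate +54.3° → (9.6399, -4.8191, 215.8000°)
turn_right(86.6°): centre at ρ to the right, rotate −86.6° → (-0.6546, -3.4638, 129.2000°)
go_straight(5.05): x += 5.05·cos θ, y += 5.05·sin θ → (-3.8463, 0.4497, 129.2000°)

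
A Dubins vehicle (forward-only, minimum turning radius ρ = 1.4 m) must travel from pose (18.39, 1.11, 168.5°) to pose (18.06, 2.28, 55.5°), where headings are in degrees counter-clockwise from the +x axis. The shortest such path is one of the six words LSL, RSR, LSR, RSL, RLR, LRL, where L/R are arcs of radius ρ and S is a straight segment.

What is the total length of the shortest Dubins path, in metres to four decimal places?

Let ψ = atan2(Δy, Δx) = atan2(1.17, -0.33) = 105.7512° be the start→goal bearing.
Normalize: d = |goal − start| / ρ = 1.215648/1.4 = 0.868320, α = (θ_start − ψ) mod 360° = 62.7488° = 1.095174 rad, β = (θ_goal − ψ) mod 360° = 309.7488° = 5.406137 rad.
Common terms: sin α = 0.889008, cos α = 0.457892, sin β = -0.768855, cos β = 0.639423, cos(α−β) = -0.390731, d² = 0.753980. Work in radians in the unit-radius frame; every candidate has L = ρ·(t + p + q).
LSL: p² = 2 + d² − 2cos(α−β) + 2d(sin α − sin β) = 6.414552; p = √p² = 2.532697; φ = atan2(cos β − cos α, d + sin α − sin β) = 0.071737 rad; t = (φ − α) mod 2π = 5.259748 rad, q = (β − φ) mod 2π = 5.334400 rad → L = 1.4·(5.259748 + 2.532697 + 5.334400) = 1.4·13.126845 = 18.377583 m
RSR: p² = 2 + d² − 2cos(α−β) + 2d(sin β − sin α) = 0.656331; p = √p² = 0.810143; φ = atan2(cos α − cos β, d − sin α + sin β) = -2.915601 rad; t = (α − φ) mod 2π = 4.010775 rad, q = (φ − β) mod 2π = 4.244633 rad → L = 1.4·(4.010775 + 0.810143 + 4.244633) = 1.4·9.065550 = 12.691770 m
LSR: p² = d² − 2 + 2cos(α−β) + 2d(sin α + sin β) = -1.818820 < 0 → infeasible
RSL: p² = d² − 2 + 2cos(α−β) − 2d(sin α + sin β) = -2.236145 < 0 → infeasible
RLR: c = (6 − d² + 2cos(α−β) + 2d(sin α − sin β))/8 = 0.917959; p = 2π − arccos c = 5.875292 rad; φ = atan2(cos α − cos β, d − sin α + sin β) = -2.915601 rad; t = (α − φ + p/2) mod 2π = 0.665235 rad, q = (α − β − t + p) mod 2π = 0.899094 rad → L = 1.4·(0.665235 + 5.875292 + 0.899094) = 1.4·7.439621 = 10.415469 m
LRL: c = (6 − d² + 2cos(α−β) − 2d(sin α − sin β))/8 = 0.198181; p = 2π − arccos c = 4.911891 rad; φ = atan2(cos β − cos α, d + sin α − sin β) = 0.071737 rad; t = (φ − α + p/2) mod 2π = 1.432508 rad, q = (β − α − t + p) mod 2π = 1.507160 rad → L = 1.4·(1.432508 + 4.911891 + 1.507160) = 1.4·7.851559 = 10.992183 m
Shortest: RLR with L = 10.415469 m ≈ 10.4155 m

10.4155 m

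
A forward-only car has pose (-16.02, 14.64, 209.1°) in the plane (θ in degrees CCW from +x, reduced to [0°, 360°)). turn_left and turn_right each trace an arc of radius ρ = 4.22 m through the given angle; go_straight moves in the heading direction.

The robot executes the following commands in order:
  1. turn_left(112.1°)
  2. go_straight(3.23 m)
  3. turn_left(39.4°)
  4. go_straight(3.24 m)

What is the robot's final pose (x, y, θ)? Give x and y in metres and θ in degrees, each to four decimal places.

set_pose: (x, y, θ) = (-16.0200, 14.6400, 209.1000°), ρ = 4.22
turn_left(112.1°): centre at ρ to the left, rotate +112.1° → (-16.6119, 7.6639, 321.2000°)
go_straight(3.23): x += 3.23·cos θ, y += 3.23·sin θ → (-14.0947, 5.6399, 321.2000°)
turn_left(39.4°): centre at ρ to the left, rotate +39.4° → (-11.4062, 4.7090, 360.6000° ≡ 0.6000°)
go_straight(3.24): x += 3.24·cos θ, y += 3.24·sin θ → (-8.1664, 4.7429, 0.6000°)

(-8.1664, 4.7429, 0.6000°)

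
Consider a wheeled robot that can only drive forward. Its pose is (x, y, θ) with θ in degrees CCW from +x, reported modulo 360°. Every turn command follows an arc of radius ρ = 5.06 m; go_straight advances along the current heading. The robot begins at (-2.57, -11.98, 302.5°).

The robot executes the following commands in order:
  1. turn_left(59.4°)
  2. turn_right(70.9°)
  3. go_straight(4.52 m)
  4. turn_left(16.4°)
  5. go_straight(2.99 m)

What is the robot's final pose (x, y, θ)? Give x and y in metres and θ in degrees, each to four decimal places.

(10.8971, -25.4174, 307.4000°)

set_pose: (x, y, θ) = (-2.5700, -11.9800, 302.5000°), ρ = 5.06
turn_left(59.4°): centre at ρ to the left, rotate +59.4° → (1.8653, -14.3185, 361.9000° ≡ 1.9000°)
turn_right(70.9°): centre at ρ to the right, rotate −70.9° → (6.7570, -17.5624, -69.0000° ≡ 291.0000°)
go_straight(4.52): x += 4.52·cos θ, y += 4.52·sin θ → (8.3768, -21.7821, 291.0000°)
turn_left(16.4°): centre at ρ to the left, rotate +16.4° → (9.0810, -23.0421, 307.4000°)
go_straight(2.99): x += 2.99·cos θ, y += 2.99·sin θ → (10.8971, -25.4174, 307.4000°)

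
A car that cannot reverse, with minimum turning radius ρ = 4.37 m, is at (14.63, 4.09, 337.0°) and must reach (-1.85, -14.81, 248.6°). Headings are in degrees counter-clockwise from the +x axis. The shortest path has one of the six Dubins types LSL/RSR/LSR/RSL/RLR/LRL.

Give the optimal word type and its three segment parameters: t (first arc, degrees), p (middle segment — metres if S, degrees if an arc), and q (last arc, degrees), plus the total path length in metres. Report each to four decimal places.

Let ψ = atan2(Δy, Δx) = atan2(-18.90, -16.48) = -131.0871° be the start→goal bearing.
Normalize: d = |goal − start| / ρ = 25.075893/4.37 = 5.738191, α = (θ_start − ψ) mod 360° = 108.0871° = 1.886475 rad, β = (θ_goal − ψ) mod 360° = 19.6871° = 0.343604 rad.
Common terms: sin α = 0.950586, cos α = -0.310462, sin β = 0.336882, cos β = 0.941547, cos(α−β) = 0.027922, d² = 32.926831. Work in radians in the unit-radius frame; every candidate has L = ρ·(t + p + q).
LSL: p² = 2 + d² − 2cos(α−β) + 2d(sin α − sin β) = 41.914083; p = √p² = 6.474109; φ = atan2(cos β − cos α, d + sin α − sin β) = 0.194613 rad; t = (φ − α) mod 2π = 4.591324 rad, q = (β − φ) mod 2π = 0.148991 rad → L = 4.37·(4.591324 + 6.474109 + 0.148991) = 4.37·11.214423 = 49.007028 m
RSR: p² = 2 + d² − 2cos(α−β) + 2d(sin β − sin α) = 27.827893; p = √p² = 5.275215; φ = atan2(cos α − cos β, d − sin α + sin β) = -0.239625 rad; t = (α − φ) mod 2π = 2.126099 rad, q = (φ − β) mod 2π = 5.699957 rad → L = 4.37·(2.126099 + 5.275215 + 5.699957) = 4.37·13.101271 = 57.252556 m
LSR: p² = d² − 2 + 2cos(α−β) + 2d(sin α + sin β) = 45.758152; p = √p² = 6.764477; φ = atan2(−cos α − cos β, d + sin α + sin β) − atan2(−2, p) = 0.197887 rad; t = (φ − α) mod 2π = 4.594597 rad, q = (φ − β) mod 2π = 6.137469 rad → L = 4.37·(4.594597 + 6.764477 + 6.137469) = 4.37·17.496543 = 76.459894 m
RSL: p² = d² − 2 + 2cos(α−β) − 2d(sin α + sin β) = 16.207196; p = √p² = 4.025816; φ = atan2(cos α + cos β, d − sin α − sin β) − atan2(2, p) = -0.320224 rad; t = (α − φ) mod 2π = 2.206699 rad, q = (β − φ) mod 2π = 0.663828 rad → L = 4.37·(2.206699 + 4.025816 + 0.663828) = 4.37·6.896344 = 30.137022 m
RLR: c = (6 − d² + 2cos(α−β) + 2d(sin α − sin β))/8 = -2.478487, |c| > 1 → infeasible
LRL: c = (6 − d² + 2cos(α−β) − 2d(sin α − sin β))/8 = -4.239260, |c| > 1 → infeasible
Shortest: RSL with L = 30.137022 m ≈ 30.1370 m
Convert RSL to answer units (arcs ×180/π): t = 2.206699·180/π = 126.4346°, p = ρ·p = 4.37·4.025816 = 17.5928 m, q = 0.663828·180/π = 38.0346°, L = 30.1370 m.

RSL: t = 126.4346°, p = 17.5928 m, q = 38.0346°, L = 30.1370 m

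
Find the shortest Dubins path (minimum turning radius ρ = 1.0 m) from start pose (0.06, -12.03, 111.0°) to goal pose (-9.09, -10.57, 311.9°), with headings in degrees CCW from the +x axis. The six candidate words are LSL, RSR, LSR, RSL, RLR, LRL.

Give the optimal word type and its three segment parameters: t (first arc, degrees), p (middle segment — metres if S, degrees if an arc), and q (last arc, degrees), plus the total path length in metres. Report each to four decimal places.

LSL: t = 50.5961°, p = 7.8749 m, q = 150.3039°, L = 11.3812 m

Let ψ = atan2(Δy, Δx) = atan2(1.46, -9.15) = 170.9341° be the start→goal bearing.
Normalize: d = |goal − start| / ρ = 9.265749/1.0 = 9.265749, α = (θ_start − ψ) mod 360° = 300.0659° = 5.237137 rad, β = (θ_goal − ψ) mod 360° = 140.9659° = 2.460318 rad.
Common terms: sin α = -0.865450, cos α = 0.500995, sin β = 0.629783, cos β = -0.776771, cos(α−β) = -0.934204, d² = 85.854100. Work in radians in the unit-radius frame; every candidate has L = ρ·(t + p + q).
LSL: p² = 2 + d² − 2cos(α−β) + 2d(sin α − sin β) = 62.013591; p = √p² = 7.874871; φ = atan2(cos β − cos α, d + sin α − sin β) = -0.162979 rad; t = (φ − α) mod 2π = 0.883069 rad, q = (β − φ) mod 2π = 2.623297 rad → L = 1.0·(0.883069 + 7.874871 + 2.623297) = 1.0·11.381237 = 11.381237 m
RSR: p² = 2 + d² − 2cos(α−β) + 2d(sin β − sin α) = 117.431427; p = √p² = 10.836578; φ = atan2(cos α − cos β, d − sin α + sin β) = 0.118187 rad; t = (α − φ) mod 2π = 5.118950 rad, q = (φ − β) mod 2π = 3.941054 rad → L = 1.0·(5.118950 + 10.836578 + 3.941054) = 1.0·19.896582 = 19.896582 m
LSR: p² = d² − 2 + 2cos(α−β) + 2d(sin α + sin β) = 77.618434; p = √p² = 8.810132; φ = atan2(−cos α − cos β, d + sin α + sin β) − atan2(−2, p) = 0.253758 rad; t = (φ − α) mod 2π = 1.299806 rad, q = (φ − β) mod 2π = 4.076625 rad → L = 1.0·(1.299806 + 8.810132 + 4.076625) = 1.0·14.186564 = 14.186564 m
RSL: p² = d² − 2 + 2cos(α−β) − 2d(sin α + sin β) = 86.352948; p = √p² = 9.292629; φ = atan2(cos α + cos β, d − sin α − sin β) − atan2(2, p) = -0.241007 rad; t = (α − φ) mod 2π = 5.478144 rad, q = (β − φ) mod 2π = 2.701325 rad → L = 1.0·(5.478144 + 9.292629 + 2.701325) = 1.0·17.472098 = 17.472098 m
RLR: c = (6 − d² + 2cos(α−β) + 2d(sin α − sin β))/8 = -13.678928, |c| > 1 → infeasible
LRL: c = (6 − d² + 2cos(α−β) − 2d(sin α − sin β))/8 = -6.751699, |c| > 1 → infeasible
Shortest: LSL with L = 11.381237 m ≈ 11.3812 m
Convert LSL to answer units (arcs ×180/π): t = 0.883069·180/π = 50.5961°, p = ρ·p = 1.0·7.874871 = 7.8749 m, q = 2.623297·180/π = 150.3039°, L = 11.3812 m.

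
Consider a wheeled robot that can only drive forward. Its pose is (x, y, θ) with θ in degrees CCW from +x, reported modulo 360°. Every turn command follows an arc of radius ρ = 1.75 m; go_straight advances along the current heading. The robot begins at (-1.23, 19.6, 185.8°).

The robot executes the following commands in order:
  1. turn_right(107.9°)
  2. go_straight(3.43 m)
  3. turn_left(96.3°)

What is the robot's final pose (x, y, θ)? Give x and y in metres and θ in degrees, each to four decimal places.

set_pose: (x, y, θ) = (-1.2300, 19.6000, 185.8000°), ρ = 1.75
turn_right(107.9°): centre at ρ to the right, rotate −107.9° → (-3.1180, 21.7079, 77.9000°)
go_straight(3.43): x += 3.43·cos θ, y += 3.43·sin θ → (-2.3990, 25.0617, 77.9000°)
turn_left(96.3°): centre at ρ to the left, rotate +96.3° → (-3.9332, 27.1695, 174.2000°)

(-3.9332, 27.1695, 174.2000°)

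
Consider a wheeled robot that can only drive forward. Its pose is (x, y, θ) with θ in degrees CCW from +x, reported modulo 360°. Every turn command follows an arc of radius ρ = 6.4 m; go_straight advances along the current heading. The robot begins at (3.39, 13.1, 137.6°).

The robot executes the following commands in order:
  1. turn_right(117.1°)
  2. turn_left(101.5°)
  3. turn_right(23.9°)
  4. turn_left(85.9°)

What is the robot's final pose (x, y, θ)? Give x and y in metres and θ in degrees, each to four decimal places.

(0.9592, 41.1794, 184.0000°)

set_pose: (x, y, θ) = (3.3900, 13.1000, 137.6000°), ρ = 6.4
turn_right(117.1°): centre at ρ to the right, rotate −117.1° → (5.4642, 23.8208, 20.5000°)
turn_left(101.5°): centre at ρ to the left, rotate +101.5° → (8.6504, 33.2070, 122.0000°)
turn_right(23.9°): centre at ρ to the right, rotate −23.9° → (7.7417, 35.6967, 98.1000°)
turn_left(85.9°): centre at ρ to the left, rotate +85.9° → (0.9592, 41.1794, 184.0000°)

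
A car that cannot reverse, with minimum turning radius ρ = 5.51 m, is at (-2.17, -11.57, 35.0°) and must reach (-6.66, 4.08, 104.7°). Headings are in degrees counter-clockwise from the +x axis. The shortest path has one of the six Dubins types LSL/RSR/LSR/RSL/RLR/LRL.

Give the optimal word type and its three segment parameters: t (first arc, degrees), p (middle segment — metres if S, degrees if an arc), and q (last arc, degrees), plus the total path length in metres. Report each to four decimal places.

Let ψ = atan2(Δy, Δx) = atan2(15.65, -4.49) = 106.0082° be the start→goal bearing.
Normalize: d = |goal − start| / ρ = 16.281357/5.51 = 2.954874, α = (θ_start − ψ) mod 360° = 288.9918° = 5.043858 rad, β = (θ_goal − ψ) mod 360° = 358.6918° = 6.260352 rad.
Common terms: sin α = -0.945565, cos α = 0.325432, sin β = -0.022831, cos β = 0.999739, cos(α−β) = 0.346936, d² = 8.731282. Work in radians in the unit-radius frame; every candidate has L = ρ·(t + p + q).
LSL: p² = 2 + d² − 2cos(α−β) + 2d(sin α − sin β) = 4.584283; p = √p² = 2.141094; φ = atan2(cos β − cos α, d + sin α − sin β) = 0.320389 rad; t = (φ − α) mod 2π = 1.559717 rad, q = (β − φ) mod 2π = 5.939963 rad → L = 5.51·(1.559717 + 2.141094 + 5.939963) = 5.51·9.640774 = 53.120663 m
RSR: p² = 2 + d² − 2cos(α−β) + 2d(sin β − sin α) = 15.490539; p = √p² = 3.935802; φ = atan2(cos α − cos β, d − sin α + sin β) = -0.172176 rad; t = (α − φ) mod 2π = 5.216034 rad, q = (φ − β) mod 2π = 6.133842 rad → L = 5.51·(5.216034 + 3.935802 + 6.133842) = 5.51·15.285678 = 84.224087 m
LSR: p² = d² − 2 + 2cos(α−β) + 2d(sin α + sin β) = 1.702174; p = √p² = 1.304674; φ = atan2(−cos α − cos β, d + sin α + sin β) − atan2(−2, p) = 0.404480 rad; t = (φ − α) mod 2π = 1.643808 rad, q = (φ − β) mod 2π = 0.427313 rad → L = 5.51·(1.643808 + 1.304674 + 0.427313) = 5.51·3.375795 = 18.600630 m
RSL: p² = d² − 2 + 2cos(α−β) − 2d(sin α + sin β) = 13.148133; p = √p² = 3.626035; φ = atan2(cos α + cos β, d − sin α − sin β) − atan2(2, p) = -0.178305 rad; t = (α − φ) mod 2π = 5.222163 rad, q = (β − φ) mod 2π = 0.155472 rad → L = 5.51·(5.222163 + 3.626035 + 0.155472) = 5.51·9.003670 = 49.610223 m
RLR: c = (6 − d² + 2cos(α−β) + 2d(sin α − sin β))/8 = -0.936317; p = 2π − arccos c = 3.500397 rad; φ = atan2(cos α − cos β, d − sin α + sin β) = -0.172176 rad; t = (α − φ + p/2) mod 2π = 0.683047 rad, q = (α − β − t + p) mod 2π = 1.600856 rad → L = 5.51·(0.683047 + 3.500397 + 1.600856) = 5.51·5.784300 = 31.871491 m
LRL: c = (6 − d² + 2cos(α−β) − 2d(sin α − sin β))/8 = 0.426965; p = 2π − arccos c = 5.153522 rad; φ = atan2(cos β − cos α, d + sin α − sin β) = 0.320389 rad; t = (φ − α + p/2) mod 2π = 4.136478 rad, q = (β − α − t + p) mod 2π = 2.233539 rad → L = 5.51·(4.136478 + 5.153522 + 2.233539) = 5.51·11.523539 = 63.494701 m
Shortest: LSR with L = 18.600630 m ≈ 18.6006 m
Convert LSR to answer units (arcs ×180/π): t = 1.643808·180/π = 94.1832°, p = ρ·p = 5.51·1.304674 = 7.1888 m, q = 0.427313·180/π = 24.4832°, L = 18.6006 m.

LSR: t = 94.1832°, p = 7.1888 m, q = 24.4832°, L = 18.6006 m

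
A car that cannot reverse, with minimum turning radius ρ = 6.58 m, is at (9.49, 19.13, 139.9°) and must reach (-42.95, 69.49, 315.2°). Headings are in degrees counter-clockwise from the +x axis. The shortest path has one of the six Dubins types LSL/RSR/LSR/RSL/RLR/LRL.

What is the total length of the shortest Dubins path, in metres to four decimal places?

Let ψ = atan2(Δy, Δx) = atan2(50.36, -52.44) = 136.1591° be the start→goal bearing.
Normalize: d = |goal − start| / ρ = 72.705455/6.58 = 11.049461, α = (θ_start − ψ) mod 360° = 3.7409° = 0.065290 rad, β = (θ_goal − ψ) mod 360° = 179.0409° = 3.124853 rad.
Common terms: sin α = 0.065244, cos α = 0.997869, sin β = 0.016739, cos β = -0.999860, cos(α−β) = -0.996637, d² = 122.090594. Work in radians in the unit-radius frame; every candidate has L = ρ·(t + p + q).
LSL: p² = 2 + d² − 2cos(α−β) + 2d(sin α − sin β) = 127.155773; p = √p² = 11.276337; φ = atan2(cos β − cos α, d + sin α − sin β) = -0.178101 rad; t = (φ − α) mod 2π = 6.039794 rad, q = (β − φ) mod 2π = 3.302954 rad → L = 6.58·(6.039794 + 11.276337 + 3.302954) = 6.58·20.619084 = 135.673575 m
RSR: p² = 2 + d² − 2cos(α−β) + 2d(sin β − sin α) = 125.011965; p = √p² = 11.180875; φ = atan2(cos α − cos β, d − sin α + sin β) = 0.179638 rad; t = (α − φ) mod 2π = 6.168837 rad, q = (φ − β) mod 2π = 3.337971 rad → L = 6.58·(6.168837 + 11.180875 + 3.337971) = 6.58·20.687683 = 136.124957 m
LSR: p² = d² − 2 + 2cos(α−β) + 2d(sin α + sin β) = 119.909062; p = √p² = 10.950300; φ = atan2(−cos α − cos β, d + sin α + sin β) − atan2(−2, p) = 0.180831 rad; t = (φ − α) mod 2π = 0.115541 rad, q = (φ − β) mod 2π = 3.339164 rad → L = 6.58·(0.115541 + 10.950300 + 3.339164) = 6.58·14.405004 = 94.784926 m
RSL: p² = d² − 2 + 2cos(α−β) − 2d(sin α + sin β) = 116.285576; p = √p² = 10.783579; φ = atan2(cos α + cos β, d − sin α − sin β) − atan2(2, p) = -0.183565 rad; t = (α − φ) mod 2π = 0.248855 rad, q = (β − φ) mod 2π = 3.308418 rad → L = 6.58·(0.248855 + 10.783579 + 3.308418) = 6.58·14.340852 = 94.362806 m
RLR: c = (6 − d² + 2cos(α−β) + 2d(sin α − sin β))/8 = -14.626496, |c| > 1 → infeasible
LRL: c = (6 − d² + 2cos(α−β) − 2d(sin α − sin β))/8 = -14.894472, |c| > 1 → infeasible
Shortest: RSL with L = 94.362806 m ≈ 94.3628 m

94.3628 m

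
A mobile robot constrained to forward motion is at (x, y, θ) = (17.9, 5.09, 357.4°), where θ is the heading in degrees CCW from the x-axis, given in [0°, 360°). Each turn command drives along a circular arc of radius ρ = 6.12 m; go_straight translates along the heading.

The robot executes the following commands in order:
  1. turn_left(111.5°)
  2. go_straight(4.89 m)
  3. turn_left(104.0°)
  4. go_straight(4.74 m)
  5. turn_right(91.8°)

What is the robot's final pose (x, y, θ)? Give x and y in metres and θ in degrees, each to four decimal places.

set_pose: (x, y, θ) = (17.9000, 5.0900, 357.4000°), ρ = 6.12
turn_left(111.5°): centre at ρ to the left, rotate +111.5° → (23.9677, 13.1861, 468.9000° ≡ 108.9000°)
go_straight(4.89): x += 4.89·cos θ, y += 4.89·sin θ → (22.3837, 17.8124, 108.9000°)
turn_left(104.0°): centre at ρ to the left, rotate +104.0° → (13.2694, 20.9685, 212.9000°)
go_straight(4.74): x += 4.74·cos θ, y += 4.74·sin θ → (9.2896, 18.3939, 212.9000°)
turn_right(91.8°): centre at ρ to the right, rotate −91.8° → (0.7251, 20.3712, 121.1000°)

(0.7251, 20.3712, 121.1000°)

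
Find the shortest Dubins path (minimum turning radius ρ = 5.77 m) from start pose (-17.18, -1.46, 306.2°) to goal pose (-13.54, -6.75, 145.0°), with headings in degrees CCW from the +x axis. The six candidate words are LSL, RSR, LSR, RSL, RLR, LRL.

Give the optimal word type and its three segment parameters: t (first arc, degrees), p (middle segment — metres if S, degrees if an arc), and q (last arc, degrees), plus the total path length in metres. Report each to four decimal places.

RLR: t = 81.2495°, p = 297.6401°, q = 17.5906°, L = 39.9277 m

Let ψ = atan2(Δy, Δx) = atan2(-5.29, 3.64) = -55.4685° be the start→goal bearing.
Normalize: d = |goal − start| / ρ = 6.421347/5.77 = 1.112885, α = (θ_start − ψ) mod 360° = 1.6685° = 0.029121 rad, β = (θ_goal − ψ) mod 360° = 200.4685° = 3.498835 rad.
Common terms: sin α = 0.029117, cos α = 0.999576, sin β = -0.349692, cos β = -0.936865, cos(α−β) = -0.946649, d² = 1.238513. Work in radians in the unit-radius frame; every candidate has L = ρ·(t + p + q).
LSL: p² = 2 + d² − 2cos(α−β) + 2d(sin α − sin β) = 5.974954; p = √p² = 2.444372; φ = atan2(cos β − cos α, d + sin α − sin β) = -0.914412 rad; t = (φ − α) mod 2π = 5.339653 rad, q = (β − φ) mod 2π = 4.413247 rad → L = 5.77·(5.339653 + 2.444372 + 4.413247) = 5.77·12.197272 = 70.378258 m
RSR: p² = 2 + d² − 2cos(α−β) + 2d(sin β − sin α) = 4.288670; p = √p² = 2.070910; φ = atan2(cos α − cos β, d − sin α + sin β) = 1.208449 rad; t = (α − φ) mod 2π = 5.103857 rad, q = (φ − β) mod 2π = 3.992799 rad → L = 5.77·(5.103857 + 2.070910 + 3.992799) = 5.77·11.167566 = 64.436858 m
LSR: p² = d² − 2 + 2cos(α−β) + 2d(sin α + sin β) = -3.368313 < 0 → infeasible
RSL: p² = d² − 2 + 2cos(α−β) − 2d(sin α + sin β) = -1.941257 < 0 → infeasible
RLR: c = (6 − d² + 2cos(α−β) + 2d(sin α − sin β))/8 = 0.463916; p = 2π − arccos c = 5.194800 rad; φ = atan2(cos α − cos β, d − sin α + sin β) = 1.208449 rad; t = (α − φ + p/2) mod 2π = 1.418072 rad, q = (α − β − t + p) mod 2π = 0.307013 rad → L = 5.77·(1.418072 + 5.194800 + 0.307013) = 5.77·6.919885 = 39.927737 m
LRL: c = (6 − d² + 2cos(α−β) − 2d(sin α − sin β))/8 = 0.253131; p = 2π − arccos c = 4.968304 rad; φ = atan2(cos β − cos α, d + sin α − sin β) = -0.914412 rad; t = (φ − α + p/2) mod 2π = 1.540619 rad, q = (β − α − t + p) mod 2π = 0.614214 rad → L = 5.77·(1.540619 + 4.968304 + 0.614214) = 5.77·7.123137 = 41.100502 m
Shortest: RLR with L = 39.927737 m ≈ 39.9277 m
Convert RLR to answer units (arcs ×180/π): t = 1.418072·180/π = 81.2495°, p = 5.194800·180/π = 297.6401°, q = 0.307013·180/π = 17.5906°, L = 39.9277 m.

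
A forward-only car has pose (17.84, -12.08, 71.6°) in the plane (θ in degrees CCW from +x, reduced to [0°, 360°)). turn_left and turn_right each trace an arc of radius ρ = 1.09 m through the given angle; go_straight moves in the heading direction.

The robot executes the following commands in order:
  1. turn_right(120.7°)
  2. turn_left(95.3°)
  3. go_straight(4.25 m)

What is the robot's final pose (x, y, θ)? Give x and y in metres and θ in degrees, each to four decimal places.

(24.2504, -8.6837, 46.2000°)

set_pose: (x, y, θ) = (17.8400, -12.0800, 71.6000°), ρ = 1.09
turn_right(120.7°): centre at ρ to the right, rotate −120.7° → (19.6982, -11.7104, -49.1000° ≡ 310.9000°)
turn_left(95.3°): centre at ρ to the left, rotate +95.3° → (21.3088, -11.7512, 406.2000° ≡ 46.2000°)
go_straight(4.25): x += 4.25·cos θ, y += 4.25·sin θ → (24.2504, -8.6837, 46.2000°)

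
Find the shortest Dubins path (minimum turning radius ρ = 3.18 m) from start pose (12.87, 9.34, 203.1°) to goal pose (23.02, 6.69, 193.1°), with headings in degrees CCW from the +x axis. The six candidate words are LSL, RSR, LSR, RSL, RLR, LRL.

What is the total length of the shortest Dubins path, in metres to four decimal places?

Let ψ = atan2(Δy, Δx) = atan2(-2.65, 10.15) = -14.6324° be the start→goal bearing.
Normalize: d = |goal − start| / ρ = 10.490234/3.18 = 3.298816, α = (θ_start − ψ) mod 360° = 217.7324° = 3.800147 rad, β = (θ_goal − ψ) mod 360° = 207.7324° = 3.625614 rad.
Common terms: sin α = -0.611974, cos α = -0.790878, sin β = -0.465342, cos β = -0.885131, cos(α−β) = 0.984808, d² = 10.882184. Work in radians in the unit-radius frame; every candidate has L = ρ·(t + p + q).
LSL: p² = 2 + d² − 2cos(α−β) + 2d(sin α − sin β) = 9.945146; p = √p² = 3.153593; φ = atan2(cos β − cos α, d + sin α − sin β) = -0.029892 rad; t = (φ − α) mod 2π = 2.453147 rad, q = (β − φ) mod 2π = 3.655506 rad → L = 3.18·(2.453147 + 3.153593 + 3.655506) = 3.18·9.262245 = 29.453939 m
RSR: p² = 2 + d² − 2cos(α−β) + 2d(sin β − sin α) = 11.879991; p = √p² = 3.446736; φ = atan2(cos α − cos β, d − sin α + sin β) = 0.027349 rad; t = (α − φ) mod 2π = 3.772798 rad, q = (φ − β) mod 2π = 2.684921 rad → L = 3.18·(3.772798 + 3.446736 + 2.684921) = 3.18·9.904455 = 31.496165 m
LSR: p² = d² − 2 + 2cos(α−β) + 2d(sin α + sin β) = 3.744067; p = √p² = 1.934959; φ = atan2(−cos α − cos β, d + sin α + sin β) − atan2(−2, p) = 1.448268 rad; t = (φ − α) mod 2π = 3.931307 rad, q = (φ − β) mod 2π = 4.105840 rad → L = 3.18·(3.931307 + 1.934959 + 4.105840) = 3.18·9.972106 = 31.711297 m
RSL: p² = d² − 2 + 2cos(α−β) − 2d(sin α + sin β) = 17.959533; p = √p² = 4.237869; φ = atan2(cos α + cos β, d − sin α − sin β) − atan2(2, p) = -0.806701 rad; t = (α − φ) mod 2π = 4.606847 rad, q = (β − φ) mod 2π = 4.432315 rad → L = 3.18·(4.606847 + 4.237869 + 4.432315) = 3.18·13.277031 = 42.220958 m
RLR: c = (6 − d² + 2cos(α−β) + 2d(sin α − sin β))/8 = -0.484999; p = 2π − arccos c = 4.206027 rad; φ = atan2(cos α − cos β, d − sin α + sin β) = 0.027349 rad; t = (α − φ + p/2) mod 2π = 5.875811 rad, q = (α − β − t + p) mod 2π = 4.787934 rad → L = 3.18·(5.875811 + 4.206027 + 4.787934) = 3.18·14.869772 = 47.285876 m
LRL: c = (6 − d² + 2cos(α−β) − 2d(sin α − sin β))/8 = -0.243143; p = 2π − arccos c = 4.466784 rad; φ = atan2(cos β − cos α, d + sin α − sin β) = -0.029892 rad; t = (φ − α + p/2) mod 2π = 4.686539 rad, q = (β − α − t + p) mod 2π = 5.888898 rad → L = 3.18·(4.686539 + 4.466784 + 5.888898) = 3.18·15.042220 = 47.834260 m
Shortest: LSL with L = 29.453939 m ≈ 29.4539 m

29.4539 m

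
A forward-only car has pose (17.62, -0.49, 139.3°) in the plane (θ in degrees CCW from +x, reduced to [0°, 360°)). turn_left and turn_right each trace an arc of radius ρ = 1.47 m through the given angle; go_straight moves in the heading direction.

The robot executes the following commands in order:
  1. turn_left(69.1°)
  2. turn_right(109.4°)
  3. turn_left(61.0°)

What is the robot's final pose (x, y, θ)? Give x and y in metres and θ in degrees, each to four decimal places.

set_pose: (x, y, θ) = (17.6200, -0.4900, 139.3000°), ρ = 1.47
turn_left(69.1°): centre at ρ to the left, rotate +69.1° → (15.9622, -0.3114, 208.4000°)
turn_right(109.4°): centre at ρ to the right, rotate −109.4° → (13.8112, 0.7518, 99.0000°)
turn_left(61.0°): centre at ρ to the left, rotate +61.0° → (12.8620, 1.9031, 160.0000°)

(12.8620, 1.9031, 160.0000°)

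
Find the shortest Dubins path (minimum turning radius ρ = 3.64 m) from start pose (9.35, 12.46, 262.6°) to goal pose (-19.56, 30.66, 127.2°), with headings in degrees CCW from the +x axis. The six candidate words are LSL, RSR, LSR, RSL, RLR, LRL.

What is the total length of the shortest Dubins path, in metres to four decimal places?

38.5867 m

Let ψ = atan2(Δy, Δx) = atan2(18.20, -28.91) = 147.8079° be the start→goal bearing.
Normalize: d = |goal − start| / ρ = 34.161793/3.64 = 9.385108, α = (θ_start − ψ) mod 360° = 114.7921° = 2.003499 rad, β = (θ_goal − ψ) mod 360° = 339.3921° = 5.923509 rad.
Common terms: sin α = 0.907836, cos α = -0.419326, sin β = -0.351971, cos β = 0.936011, cos(α−β) = -0.712026, d² = 88.080251. Work in radians in the unit-radius frame; every candidate has L = ρ·(t + p + q).
LSL: p² = 2 + d² − 2cos(α−β) + 2d(sin α − sin β) = 115.151155; p = √p² = 10.730851; φ = atan2(cos β − cos α, d + sin α − sin β) = 0.126641 rad; t = (φ − α) mod 2π = 4.406327 rad, q = (β − φ) mod 2π = 5.796868 rad → L = 3.64·(4.406327 + 10.730851 + 5.796868) = 3.64·20.934045 = 76.199925 m
RSR: p² = 2 + d² − 2cos(α−β) + 2d(sin β − sin α) = 67.857452; p = √p² = 8.237563; φ = atan2(cos α − cos β, d − sin α + sin β) = -0.165283 rad; t = (α − φ) mod 2π = 2.168782 rad, q = (φ − β) mod 2π = 0.194394 rad → L = 3.64·(2.168782 + 8.237563 + 0.194394) = 3.64·10.600739 = 38.586691 m
LSR: p² = d² − 2 + 2cos(α−β) + 2d(sin α + sin β) = 95.089890; p = √p² = 9.751405; φ = atan2(−cos α − cos β, d + sin α + sin β) − atan2(−2, p) = 0.150365 rad; t = (φ − α) mod 2π = 4.430051 rad, q = (φ − β) mod 2π = 0.510041 rad → L = 3.64·(4.430051 + 9.751405 + 0.510041) = 3.64·14.691497 = 53.477047 m
RSL: p² = d² − 2 + 2cos(α−β) − 2d(sin α + sin β) = 74.222509; p = √p² = 8.615249; φ = atan2(cos α + cos β, d − sin α − sin β) − atan2(2, p) = -0.169653 rad; t = (α − φ) mod 2π = 2.173152 rad, q = (β − φ) mod 2π = 6.093162 rad → L = 3.64·(2.173152 + 8.615249 + 6.093162) = 3.64·16.881563 = 61.448889 m
RLR: c = (6 − d² + 2cos(α−β) + 2d(sin α − sin β))/8 = -7.482182, |c| > 1 → infeasible
LRL: c = (6 − d² + 2cos(α−β) − 2d(sin α − sin β))/8 = -13.393894, |c| > 1 → infeasible
Shortest: RSR with L = 38.586691 m ≈ 38.5867 m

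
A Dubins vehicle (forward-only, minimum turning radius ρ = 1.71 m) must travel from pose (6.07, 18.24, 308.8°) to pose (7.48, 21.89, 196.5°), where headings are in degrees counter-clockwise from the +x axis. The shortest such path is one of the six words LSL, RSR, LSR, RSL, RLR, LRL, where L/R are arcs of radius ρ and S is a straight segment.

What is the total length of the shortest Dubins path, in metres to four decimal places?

Let ψ = atan2(Δy, Δx) = atan2(3.65, 1.41) = 68.8784° be the start→goal bearing.
Normalize: d = |goal − start| / ρ = 3.912876/1.71 = 2.288232, α = (θ_start − ψ) mod 360° = 239.9216° = 4.187422 rad, β = (θ_goal − ψ) mod 360° = 127.6216° = 2.227417 rad.
Common terms: sin α = -0.865341, cos α = -0.501184, sin β = 0.792059, cos β = -0.610444, cos(α−β) = -0.379456, d² = 5.236004. Work in radians in the unit-radius frame; every candidate has L = ρ·(t + p + q).
LSL: p² = 2 + d² − 2cos(α−β) + 2d(sin α − sin β) = 0.409886; p = √p² = 0.640224; φ = atan2(cos β − cos α, d + sin α − sin β) = -0.171498 rad; t = (φ − α) mod 2π = 1.924265 rad, q = (β − φ) mod 2π = 2.398915 rad → L = 1.71·(1.924265 + 0.640224 + 2.398915) = 1.71·4.963404 = 8.487421 m
RSR: p² = 2 + d² − 2cos(α−β) + 2d(sin β − sin α) = 15.579947; p = √p² = 3.947144; φ = atan2(cos α − cos β, d − sin α + sin β) = 0.027684 rad; t = (α − φ) mod 2π = 4.159738 rad, q = (φ − β) mod 2π = 4.083452 rad → L = 1.71·(4.159738 + 3.947144 + 4.083452) = 1.71·12.190334 = 20.845471 m
LSR: p² = d² − 2 + 2cos(α−β) + 2d(sin α + sin β) = 2.141723; p = √p² = 1.463463; φ = atan2(−cos α − cos β, d + sin α + sin β) − atan2(−2, p) = 1.404236 rad; t = (φ − α) mod 2π = 3.500000 rad, q = (φ − β) mod 2π = 5.460004 rad → L = 1.71·(3.500000 + 1.463463 + 5.460004) = 1.71·10.423467 = 17.824128 m
RSL: p² = d² − 2 + 2cos(α−β) − 2d(sin α + sin β) = 2.812460; p = √p² = 1.677039; φ = atan2(cos α + cos β, d − sin α − sin β) − atan2(2, p) = -1.312961 rad; t = (α − φ) mod 2π = 5.500384 rad, q = (β − φ) mod 2π = 3.540379 rad → L = 1.71·(5.500384 + 1.677039 + 3.540379) = 1.71·10.717802 = 18.327441 m
RLR: c = (6 − d² + 2cos(α−β) + 2d(sin α − sin β))/8 = -0.947493; p = 2π − arccos c = 3.467085 rad; φ = atan2(cos α − cos β, d − sin α + sin β) = 0.027684 rad; t = (α − φ + p/2) mod 2π = 5.893280 rad, q = (α − β − t + p) mod 2π = 5.816995 rad → L = 1.71·(5.893280 + 3.467085 + 5.816995) = 1.71·15.177360 = 25.953286 m
LRL: c = (6 − d² + 2cos(α−β) − 2d(sin α − sin β))/8 = 0.948764; p = 2π − arccos c = 5.961691 rad; φ = atan2(cos β − cos α, d + sin α − sin β) = -0.171498 rad; t = (φ − α + p/2) mod 2π = 4.905110 rad, q = (β − α − t + p) mod 2π = 5.379761 rad → L = 1.71·(4.905110 + 5.961691 + 5.379761) = 1.71·16.246562 = 27.781621 m
Shortest: LSL with L = 8.487421 m ≈ 8.4874 m

8.4874 m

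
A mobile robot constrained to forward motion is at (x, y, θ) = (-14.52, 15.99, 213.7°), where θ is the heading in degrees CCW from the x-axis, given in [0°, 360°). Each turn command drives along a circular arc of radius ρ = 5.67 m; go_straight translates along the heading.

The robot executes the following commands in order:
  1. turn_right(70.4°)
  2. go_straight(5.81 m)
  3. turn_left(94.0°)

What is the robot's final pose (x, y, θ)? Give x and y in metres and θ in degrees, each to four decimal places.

(-33.8727, 18.1504, 237.3000°)

set_pose: (x, y, θ) = (-14.5200, 15.9900, 213.7000°), ρ = 5.67
turn_right(70.4°): centre at ρ to the right, rotate −70.4° → (-21.0545, 16.1611, 143.3000°)
go_straight(5.81): x += 5.81·cos θ, y += 5.81·sin θ → (-25.7128, 19.6333, 143.3000°)
turn_left(94.0°): centre at ρ to the left, rotate +94.0° → (-33.8727, 18.1504, 237.3000°)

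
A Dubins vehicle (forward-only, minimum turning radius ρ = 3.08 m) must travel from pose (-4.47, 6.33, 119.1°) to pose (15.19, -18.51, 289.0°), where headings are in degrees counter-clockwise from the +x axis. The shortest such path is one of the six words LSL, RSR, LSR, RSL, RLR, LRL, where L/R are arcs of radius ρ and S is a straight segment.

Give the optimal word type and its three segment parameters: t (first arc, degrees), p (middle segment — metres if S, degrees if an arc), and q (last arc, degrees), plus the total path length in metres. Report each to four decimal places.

Let ψ = atan2(Δy, Δx) = atan2(-24.84, 19.66) = -51.6396° be the start→goal bearing.
Normalize: d = |goal − start| / ρ = 31.678718/3.08 = 10.285298, α = (θ_start − ψ) mod 360° = 170.7396° = 2.979968 rad, β = (θ_goal − ψ) mod 360° = 340.6396° = 5.945283 rad.
Common terms: sin α = 0.160922, cos α = -0.986967, sin β = -0.331509, cos β = 0.943452, cos(α−β) = -0.984503, d² = 105.787359. Work in radians in the unit-radius frame; every candidate has L = ρ·(t + p + q).
LSL: p² = 2 + d² − 2cos(α−β) + 2d(sin α − sin β) = 119.885958; p = √p² = 10.949245; φ = atan2(cos β − cos α, d + sin α − sin β) = 0.177233 rad; t = (φ − α) mod 2π = 3.480450 rad, q = (β − φ) mod 2π = 5.768050 rad → L = 3.08·(3.480450 + 10.949245 + 5.768050) = 3.08·20.197744 = 62.209053 m
RSR: p² = 2 + d² − 2cos(α−β) + 2d(sin β − sin α) = 99.626772; p = √p² = 9.981321; φ = atan2(cos α − cos β, d − sin α + sin β) = -0.194630 rad; t = (α − φ) mod 2π = 3.174598 rad, q = (φ − β) mod 2π = 0.143273 rad → L = 3.08·(3.174598 + 9.981321 + 0.143273) = 3.08·13.299192 = 40.961512 m
LSR: p² = d² − 2 + 2cos(α−β) + 2d(sin α + sin β) = 98.309267; p = √p² = 9.915103; φ = atan2(−cos α − cos β, d + sin α + sin β) − atan2(−2, p) = 0.203344 rad; t = (φ − α) mod 2π = 3.506561 rad, q = (φ − β) mod 2π = 0.541246 rad → L = 3.08·(3.506561 + 9.915103 + 0.541246) = 3.08·13.962910 = 43.005763 m
RSL: p² = d² − 2 + 2cos(α−β) − 2d(sin α + sin β) = 105.327438; p = √p² = 10.262916; φ = atan2(cos α + cos β, d − sin α − sin β) − atan2(2, p) = -0.196626 rad; t = (α − φ) mod 2π = 3.176594 rad, q = (β − φ) mod 2π = 6.141909 rad → L = 3.08·(3.176594 + 10.262916 + 6.141909) = 3.08·19.581419 = 60.310769 m
RLR: c = (6 − d² + 2cos(α−β) + 2d(sin α − sin β))/8 = -11.453347, |c| > 1 → infeasible
LRL: c = (6 − d² + 2cos(α−β) − 2d(sin α − sin β))/8 = -13.985745, |c| > 1 → infeasible
Shortest: RSR with L = 40.961512 m ≈ 40.9615 m
Convert RSR to answer units (arcs ×180/π): t = 3.174598·180/π = 181.8911°, p = ρ·p = 3.08·9.981321 = 30.7425 m, q = 0.143273·180/π = 8.2089°, L = 40.9615 m.

RSR: t = 181.8911°, p = 30.7425 m, q = 8.2089°, L = 40.9615 m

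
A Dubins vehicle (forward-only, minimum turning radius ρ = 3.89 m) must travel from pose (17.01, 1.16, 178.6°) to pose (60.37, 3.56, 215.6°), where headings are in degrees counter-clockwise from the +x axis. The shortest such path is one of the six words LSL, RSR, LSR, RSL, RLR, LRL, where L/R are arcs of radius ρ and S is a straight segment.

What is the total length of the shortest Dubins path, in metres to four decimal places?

Let ψ = atan2(Δy, Δx) = atan2(2.40, 43.36) = 3.1681° be the start→goal bearing.
Normalize: d = |goal − start| / ρ = 43.426370/3.89 = 11.163591, α = (θ_start − ψ) mod 360° = 175.4319° = 3.061864 rad, β = (θ_goal − ψ) mod 360° = 212.4319° = 3.707636 rad.
Common terms: sin α = 0.079644, cos α = -0.996823, sin β = -0.536296, cos β = -0.844030, cos(α−β) = 0.798636, d² = 124.625769. Work in radians in the unit-radius frame; every candidate has L = ρ·(t + p + q).
LSL: p² = 2 + d² − 2cos(α−β) + 2d(sin α − sin β) = 138.780721; p = √p² = 11.780523; φ = atan2(cos β − cos α, d + sin α − sin β) = 0.012970 rad; t = (φ − α) mod 2π = 3.234292 rad, q = (β − φ) mod 2π = 3.694665 rad → L = 3.89·(3.234292 + 11.780523 + 3.694665) = 3.89·18.709480 = 72.779877 m
RSR: p² = 2 + d² − 2cos(α−β) + 2d(sin β − sin α) = 111.276275; p = √p² = 10.548757; φ = atan2(cos α − cos β, d − sin α + sin β) = -0.014485 rad; t = (α − φ) mod 2π = 3.076349 rad, q = (φ − β) mod 2π = 2.561065 rad → L = 3.89·(3.076349 + 10.548757 + 2.561065) = 3.89·16.186171 = 62.964203 m
LSR: p² = d² − 2 + 2cos(α−β) + 2d(sin α + sin β) = 114.027283; p = √p² = 10.678356; φ = atan2(−cos α − cos β, d + sin α + sin β) − atan2(−2, p) = 0.355416 rad; t = (φ − α) mod 2π = 3.576737 rad, q = (φ − β) mod 2π = 2.930965 rad → L = 3.89·(3.576737 + 10.678356 + 2.930965) = 3.89·17.186058 = 66.853767 m
RSL: p² = d² − 2 + 2cos(α−β) − 2d(sin α + sin β) = 134.418797; p = √p² = 11.593912; φ = atan2(cos α + cos β, d − sin α − sin β) − atan2(2, p) = -0.327935 rad; t = (α − φ) mod 2π = 3.389799 rad, q = (β − φ) mod 2π = 4.035571 rad → L = 3.89·(3.389799 + 11.593912 + 4.035571) = 3.89·19.019282 = 73.985008 m
RLR: c = (6 − d² + 2cos(α−β) + 2d(sin α − sin β))/8 = -12.909534, |c| > 1 → infeasible
LRL: c = (6 − d² + 2cos(α−β) − 2d(sin α − sin β))/8 = -16.347590, |c| > 1 → infeasible
Shortest: RSR with L = 62.964203 m ≈ 62.9642 m

62.9642 m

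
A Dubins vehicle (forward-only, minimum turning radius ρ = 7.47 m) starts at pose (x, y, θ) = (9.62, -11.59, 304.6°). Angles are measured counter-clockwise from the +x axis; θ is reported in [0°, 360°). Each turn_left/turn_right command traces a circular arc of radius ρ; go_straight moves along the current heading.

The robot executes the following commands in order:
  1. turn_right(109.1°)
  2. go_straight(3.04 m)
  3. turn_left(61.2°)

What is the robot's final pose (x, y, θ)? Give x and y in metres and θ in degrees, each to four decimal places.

set_pose: (x, y, θ) = (9.6200, -11.5900, 304.6000°), ρ = 7.47
turn_right(109.1°): centre at ρ to the right, rotate −109.1° → (5.4674, -23.0301, 195.5000°)
go_straight(3.04): x += 3.04·cos θ, y += 3.04·sin θ → (2.5380, -23.8425, 195.5000°)
turn_left(61.2°): centre at ρ to the left, rotate +61.2° → (-2.7354, -29.3224, 256.7000°)

(-2.7354, -29.3224, 256.7000°)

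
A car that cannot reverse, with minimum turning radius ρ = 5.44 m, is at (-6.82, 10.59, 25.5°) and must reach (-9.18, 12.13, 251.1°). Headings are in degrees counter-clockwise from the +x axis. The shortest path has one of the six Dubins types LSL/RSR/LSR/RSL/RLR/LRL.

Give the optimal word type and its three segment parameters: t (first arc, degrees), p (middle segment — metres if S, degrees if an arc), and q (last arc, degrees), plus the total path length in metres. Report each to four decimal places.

RLR: t = 29.2148°, p = 287.7846°, q = 32.9698°, L = 33.2281 m

Let ψ = atan2(Δy, Δx) = atan2(1.54, -2.36) = 146.8738° be the start→goal bearing.
Normalize: d = |goal − start| / ρ = 2.818013/5.44 = 0.518017, α = (θ_start − ψ) mod 360° = 238.6262° = 4.164812 rad, β = (θ_goal − ψ) mod 360° = 104.2262° = 1.819089 rad.
Common terms: sin α = -0.853789, cos α = -0.520620, sin β = 0.969333, cos β = -0.245750, cos(α−β) = -0.699663, d² = 0.268342. Work in radians in the unit-radius frame; every candidate has L = ρ·(t + p + q).
LSL: p² = 2 + d² − 2cos(α−β) + 2d(sin α − sin β) = 1.778852; p = √p² = 1.333736; φ = atan2(cos β − cos α, d + sin α − sin β) = 2.934015 rad; t = (φ − α) mod 2π = 5.052388 rad, q = (β − φ) mod 2π = 5.168260 rad → L = 5.44·(5.052388 + 1.333736 + 5.168260) = 5.44·11.554384 = 62.855849 m
RSR: p² = 2 + d² − 2cos(α−β) + 2d(sin β − sin α) = 5.556485; p = √p² = 2.357220; φ = atan2(cos α − cos β, d − sin α + sin β) = -0.116874 rad; t = (α − φ) mod 2π = 4.281686 rad, q = (φ − β) mod 2π = 4.347222 rad → L = 5.44·(4.281686 + 2.357220 + 4.347222) = 5.44·10.986128 = 59.764534 m
LSR: p² = d² − 2 + 2cos(α−β) + 2d(sin α + sin β) = -3.011277 < 0 → infeasible
RSL: p² = d² − 2 + 2cos(α−β) − 2d(sin α + sin β) = -3.250693 < 0 → infeasible
RLR: c = (6 − d² + 2cos(α−β) + 2d(sin α − sin β))/8 = 0.305439; p = 2π − arccos c = 5.022789 rad; φ = atan2(cos α − cos β, d − sin α + sin β) = -0.116874 rad; t = (α − φ + p/2) mod 2π = 0.509895 rad, q = (α − β − t + p) mod 2π = 0.575431 rad → L = 5.44·(0.509895 + 5.022789 + 0.575431) = 5.44·6.108115 = 33.228144 m
LRL: c = (6 − d² + 2cos(α−β) − 2d(sin α − sin β))/8 = 0.777644; p = 2π − arccos c = 5.603298 rad; φ = atan2(cos β − cos α, d + sin α − sin β) = 2.934015 rad; t = (φ − α + p/2) mod 2π = 1.570852 rad, q = (β − α − t + p) mod 2π = 1.686724 rad → L = 5.44·(1.570852 + 5.603298 + 1.686724) = 5.44·8.860873 = 48.203151 m
Shortest: RLR with L = 33.228144 m ≈ 33.2281 m
Convert RLR to answer units (arcs ×180/π): t = 0.509895·180/π = 29.2148°, p = 5.022789·180/π = 287.7846°, q = 0.575431·180/π = 32.9698°, L = 33.2281 m.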